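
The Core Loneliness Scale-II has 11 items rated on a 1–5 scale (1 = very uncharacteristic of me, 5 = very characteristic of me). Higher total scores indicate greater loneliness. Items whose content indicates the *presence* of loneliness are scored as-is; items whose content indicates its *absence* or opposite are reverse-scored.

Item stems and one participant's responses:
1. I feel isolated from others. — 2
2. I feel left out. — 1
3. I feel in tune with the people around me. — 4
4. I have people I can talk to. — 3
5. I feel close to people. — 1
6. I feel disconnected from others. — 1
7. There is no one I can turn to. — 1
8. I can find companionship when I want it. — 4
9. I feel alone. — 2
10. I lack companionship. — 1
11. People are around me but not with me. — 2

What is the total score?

Items 3, 4, 5, 8 describe the absence/opposite of loneliness → reverse-score.
reversed = (1+5) − raw = 6 − raw.
  item 1: 2
  item 2: 1
  item 3: 6 − 4 = 2
  item 4: 6 − 3 = 3
  item 5: 6 − 1 = 5
  item 6: 1
  item 7: 1
  item 8: 6 − 4 = 2
  item 9: 2
  item 10: 1
  item 11: 2
Total = 2 + 1 + 2 + 3 + 5 + 1 + 1 + 2 + 2 + 1 + 2 = 22

22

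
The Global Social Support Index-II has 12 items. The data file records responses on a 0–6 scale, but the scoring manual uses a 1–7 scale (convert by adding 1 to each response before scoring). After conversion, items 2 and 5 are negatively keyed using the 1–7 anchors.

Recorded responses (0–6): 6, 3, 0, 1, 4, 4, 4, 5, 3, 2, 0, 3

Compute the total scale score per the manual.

45

Convert to 1–7: 7, 4, 1, 2, 5, 5, 5, 6, 4, 3, 1, 4
Reverse-coded (reverse-coded value = 8 − response):
  item 2: 8 − 4 = 4
  item 5: 8 − 5 = 3
Scored: 7, 4, 1, 2, 3, 5, 5, 6, 4, 3, 1, 4
Total = 45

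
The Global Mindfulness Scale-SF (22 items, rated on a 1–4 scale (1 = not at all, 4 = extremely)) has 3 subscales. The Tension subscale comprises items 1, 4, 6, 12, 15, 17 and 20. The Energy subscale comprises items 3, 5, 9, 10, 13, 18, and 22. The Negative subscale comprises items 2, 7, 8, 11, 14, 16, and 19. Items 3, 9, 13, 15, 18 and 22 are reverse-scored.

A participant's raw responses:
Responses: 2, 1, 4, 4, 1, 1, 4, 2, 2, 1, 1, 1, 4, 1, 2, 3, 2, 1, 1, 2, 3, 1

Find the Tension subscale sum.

Tension items: 1, 4, 6, 12, 15, 17, 20.
Of these, item 15 is reverse-scored; on a 1–4 scale, reversed = 5 − raw.
  item 1: 2
  item 4: 4
  item 6: 1
  item 12: 1
  item 15: 5 − 2 = 3
  item 17: 2
  item 20: 2
Sum = 2 + 4 + 1 + 1 + 3 + 2 + 2 = 15

15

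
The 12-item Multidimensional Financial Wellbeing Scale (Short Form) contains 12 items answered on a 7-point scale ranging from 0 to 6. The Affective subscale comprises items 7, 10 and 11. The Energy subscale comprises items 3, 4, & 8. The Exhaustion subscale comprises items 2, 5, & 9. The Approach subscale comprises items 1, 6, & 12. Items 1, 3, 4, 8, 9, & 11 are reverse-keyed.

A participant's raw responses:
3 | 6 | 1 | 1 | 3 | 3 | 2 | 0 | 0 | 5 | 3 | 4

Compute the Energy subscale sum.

16

Energy items: 3, 4, 8.
Of these, items 3, 4 and 8 are reverse-keyed; on a 0–6 scale, reversed = 6 − raw.
  item 3: 6 − 1 = 5
  item 4: 6 − 1 = 5
  item 8: 6 − 0 = 6
Sum = 5 + 5 + 6 = 16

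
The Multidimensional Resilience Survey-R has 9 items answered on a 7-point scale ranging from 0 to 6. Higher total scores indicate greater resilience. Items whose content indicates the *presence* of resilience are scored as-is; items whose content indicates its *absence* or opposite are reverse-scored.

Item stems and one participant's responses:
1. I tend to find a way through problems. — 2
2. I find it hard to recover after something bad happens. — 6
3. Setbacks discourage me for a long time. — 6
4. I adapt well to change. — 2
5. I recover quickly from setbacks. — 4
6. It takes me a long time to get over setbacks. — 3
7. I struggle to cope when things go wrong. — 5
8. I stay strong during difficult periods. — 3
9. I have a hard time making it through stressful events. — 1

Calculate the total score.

Items 2, 3, 6, 7, 9 describe the absence/opposite of resilience → reverse-score.
reverse-coded value = 6 − response.
  item 1: 2
  item 2: 6 − 6 = 0
  item 3: 6 − 6 = 0
  item 4: 2
  item 5: 4
  item 6: 6 − 3 = 3
  item 7: 6 − 5 = 1
  item 8: 3
  item 9: 6 − 1 = 5
Total = 2 + 0 + 0 + 2 + 4 + 3 + 1 + 3 + 5 = 20

20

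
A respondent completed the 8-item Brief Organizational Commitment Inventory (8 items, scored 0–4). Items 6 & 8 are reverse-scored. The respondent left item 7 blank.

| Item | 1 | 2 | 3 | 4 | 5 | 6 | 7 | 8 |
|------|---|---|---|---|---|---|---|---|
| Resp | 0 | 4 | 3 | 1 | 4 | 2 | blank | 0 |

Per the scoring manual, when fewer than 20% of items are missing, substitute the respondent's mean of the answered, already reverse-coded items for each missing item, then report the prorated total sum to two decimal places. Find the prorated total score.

Reverse-coded (reverse-coded value = 4 − response):
  item 6: 4 − 2 = 2
  item 8: 4 − 0 = 4
Completed scored items (7 of 8): 0, 4, 3, 1, 4, 2, 4; sum = 18.
Person mean = 18 / 7 ≈ 2.5714
Prorated total = (18 / 7) × 8 = 20.57 (to 2 dp)

20.57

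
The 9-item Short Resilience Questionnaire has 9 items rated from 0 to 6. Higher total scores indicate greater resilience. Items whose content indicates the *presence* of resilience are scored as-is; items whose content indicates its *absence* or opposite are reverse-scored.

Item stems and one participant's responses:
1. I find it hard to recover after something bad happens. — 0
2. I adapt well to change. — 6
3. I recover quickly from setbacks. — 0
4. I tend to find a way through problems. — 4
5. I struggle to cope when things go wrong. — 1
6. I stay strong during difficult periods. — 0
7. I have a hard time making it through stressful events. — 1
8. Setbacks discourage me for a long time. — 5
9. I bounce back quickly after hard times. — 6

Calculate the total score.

Items 1, 5, 7, 8 describe the absence/opposite of resilience → reverse-score.
reversed = (0+6) − raw = 6 − raw.
  item 1: 6 − 0 = 6
  item 2: 6
  item 3: 0
  item 4: 4
  item 5: 6 − 1 = 5
  item 6: 0
  item 7: 6 − 1 = 5
  item 8: 6 − 5 = 1
  item 9: 6
Total = 6 + 6 + 0 + 4 + 5 + 0 + 5 + 1 + 6 = 33

33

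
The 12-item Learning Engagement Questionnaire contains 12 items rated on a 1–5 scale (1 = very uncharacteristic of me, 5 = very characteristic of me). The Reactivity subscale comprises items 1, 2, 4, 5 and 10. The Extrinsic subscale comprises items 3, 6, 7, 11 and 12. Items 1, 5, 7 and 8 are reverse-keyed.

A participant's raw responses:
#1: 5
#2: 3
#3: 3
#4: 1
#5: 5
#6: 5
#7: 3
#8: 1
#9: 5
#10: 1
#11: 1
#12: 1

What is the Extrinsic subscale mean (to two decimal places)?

2.60

Extrinsic items: 3, 6, 7, 11, 12.
Of these, item 7 is reverse-keyed; reversed = (1+5) − raw = 6 − raw.
  item 3: 3
  item 6: 5
  item 7: 6 − 3 = 3
  item 11: 1
  item 12: 1
Sum = 3 + 5 + 3 + 1 + 1 = 13
Mean = 13 / 5 = 2.60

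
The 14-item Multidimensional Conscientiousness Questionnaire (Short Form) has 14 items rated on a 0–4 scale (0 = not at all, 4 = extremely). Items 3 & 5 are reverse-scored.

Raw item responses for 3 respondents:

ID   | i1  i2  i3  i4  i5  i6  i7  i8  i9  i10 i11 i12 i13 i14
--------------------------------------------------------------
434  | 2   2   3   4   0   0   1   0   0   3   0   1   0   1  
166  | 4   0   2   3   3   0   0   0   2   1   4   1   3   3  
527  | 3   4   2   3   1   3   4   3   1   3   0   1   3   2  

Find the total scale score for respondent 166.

Respondent 166 raw: 4, 0, 2, 3, 3, 0, 0, 0, 2, 1, 4, 1, 3, 3.
Reverse-coded (on a 0–4 scale, reversed = 4 − raw):
  item 1: 4
  item 2: 0
  item 3: 4 − 2 = 2
  item 4: 3
  item 5: 4 − 3 = 1
  item 6: 0
  item 7: 0
  item 8: 0
  item 9: 2
  item 10: 1
  item 11: 4
  item 12: 1
  item 13: 3
  item 14: 3
Sum = 4 + 0 + 2 + 3 + 1 + 0 + 0 + 0 + 2 + 1 + 4 + 1 + 3 + 3 = 24

24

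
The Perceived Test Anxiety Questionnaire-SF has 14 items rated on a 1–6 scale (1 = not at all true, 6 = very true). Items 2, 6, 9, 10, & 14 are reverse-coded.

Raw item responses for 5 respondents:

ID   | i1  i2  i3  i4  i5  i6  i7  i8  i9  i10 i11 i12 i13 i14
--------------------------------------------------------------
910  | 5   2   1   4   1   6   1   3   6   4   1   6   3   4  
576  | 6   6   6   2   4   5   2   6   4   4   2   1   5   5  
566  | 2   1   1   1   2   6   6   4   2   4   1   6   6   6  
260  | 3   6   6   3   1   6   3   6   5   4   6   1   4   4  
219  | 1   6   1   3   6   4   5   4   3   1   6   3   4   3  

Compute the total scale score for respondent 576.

Respondent 576 raw: 6, 6, 6, 2, 4, 5, 2, 6, 4, 4, 2, 1, 5, 5.
Reverse-coded (reverse-coded value = 7 − response):
  item 1: 6
  item 2: 7 − 6 = 1
  item 3: 6
  item 4: 2
  item 5: 4
  item 6: 7 − 5 = 2
  item 7: 2
  item 8: 6
  item 9: 7 − 4 = 3
  item 10: 7 − 4 = 3
  item 11: 2
  item 12: 1
  item 13: 5
  item 14: 7 − 5 = 2
Sum = 6 + 1 + 6 + 2 + 4 + 2 + 2 + 6 + 3 + 3 + 2 + 1 + 5 + 2 = 45

45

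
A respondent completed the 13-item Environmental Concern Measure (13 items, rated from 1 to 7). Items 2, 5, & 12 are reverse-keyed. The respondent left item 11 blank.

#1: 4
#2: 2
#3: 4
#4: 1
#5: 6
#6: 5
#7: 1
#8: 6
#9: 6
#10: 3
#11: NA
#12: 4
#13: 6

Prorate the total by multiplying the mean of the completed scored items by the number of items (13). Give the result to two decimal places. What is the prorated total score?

52.00

Reverse-coded (reverse-coded value = 8 − response):
  item 2: 8 − 2 = 6
  item 5: 8 − 6 = 2
  item 12: 8 − 4 = 4
Completed scored items (12 of 13): 4, 6, 4, 1, 2, 5, 1, 6, 6, 3, 4, 6; sum = 48.
Person mean = 48 / 12 ≈ 4.0000
Prorated total = (48 / 12) × 13 = 52.00 (to 2 dp)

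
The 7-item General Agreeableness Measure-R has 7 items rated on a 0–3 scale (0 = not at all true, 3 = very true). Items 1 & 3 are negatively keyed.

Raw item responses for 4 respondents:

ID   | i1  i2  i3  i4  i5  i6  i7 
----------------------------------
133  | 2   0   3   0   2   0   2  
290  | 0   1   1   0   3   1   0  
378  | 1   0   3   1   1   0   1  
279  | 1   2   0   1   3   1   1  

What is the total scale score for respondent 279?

Respondent 279 raw: 1, 2, 0, 1, 3, 1, 1.
Reverse-coded (on a 0–3 scale, reversed = 3 − raw):
  item 1: 3 − 1 = 2
  item 2: 2
  item 3: 3 − 0 = 3
  item 4: 1
  item 5: 3
  item 6: 1
  item 7: 1
Sum = 2 + 2 + 3 + 1 + 3 + 1 + 1 = 13

13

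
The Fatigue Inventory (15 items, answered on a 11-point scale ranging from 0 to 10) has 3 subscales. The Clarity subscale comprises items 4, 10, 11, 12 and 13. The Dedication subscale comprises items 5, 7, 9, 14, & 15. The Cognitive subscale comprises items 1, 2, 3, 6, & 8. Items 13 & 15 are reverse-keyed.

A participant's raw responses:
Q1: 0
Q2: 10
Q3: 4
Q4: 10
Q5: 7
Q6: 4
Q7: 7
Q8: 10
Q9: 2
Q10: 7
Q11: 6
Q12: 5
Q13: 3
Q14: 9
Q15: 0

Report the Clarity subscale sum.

35

Clarity items: 4, 10, 11, 12, 13.
Of these, item 13 is reverse-keyed; reverse-coded value = 10 − response.
  item 4: 10
  item 10: 7
  item 11: 6
  item 12: 5
  item 13: 10 − 3 = 7
Sum = 10 + 7 + 6 + 5 + 7 = 35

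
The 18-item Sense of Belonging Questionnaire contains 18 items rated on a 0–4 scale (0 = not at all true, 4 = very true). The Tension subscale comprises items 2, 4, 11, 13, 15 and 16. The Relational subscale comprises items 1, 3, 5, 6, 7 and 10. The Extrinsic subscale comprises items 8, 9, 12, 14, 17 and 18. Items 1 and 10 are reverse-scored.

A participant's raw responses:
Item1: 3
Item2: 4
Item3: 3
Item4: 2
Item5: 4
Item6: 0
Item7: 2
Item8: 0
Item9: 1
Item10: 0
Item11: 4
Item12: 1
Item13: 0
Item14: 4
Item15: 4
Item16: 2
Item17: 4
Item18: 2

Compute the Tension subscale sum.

16

Tension items: 2, 4, 11, 13, 15, 16.
  item 2: 4
  item 4: 2
  item 11: 4
  item 13: 0
  item 15: 4
  item 16: 2
Sum = 4 + 2 + 4 + 0 + 4 + 2 = 16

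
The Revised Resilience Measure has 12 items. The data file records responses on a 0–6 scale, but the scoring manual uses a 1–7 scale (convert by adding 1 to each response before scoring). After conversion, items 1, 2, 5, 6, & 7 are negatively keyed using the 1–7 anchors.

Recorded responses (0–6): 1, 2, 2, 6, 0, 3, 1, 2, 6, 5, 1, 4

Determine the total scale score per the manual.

Convert to 1–7: 2, 3, 3, 7, 1, 4, 2, 3, 7, 6, 2, 5
Reverse-coded (on a 1–7 scale, reversed = 8 − raw):
  item 1: 8 − 2 = 6
  item 2: 8 − 3 = 5
  item 5: 8 − 1 = 7
  item 6: 8 − 4 = 4
  item 7: 8 − 2 = 6
Scored: 6, 5, 3, 7, 7, 4, 6, 3, 7, 6, 2, 5
Total = 61

61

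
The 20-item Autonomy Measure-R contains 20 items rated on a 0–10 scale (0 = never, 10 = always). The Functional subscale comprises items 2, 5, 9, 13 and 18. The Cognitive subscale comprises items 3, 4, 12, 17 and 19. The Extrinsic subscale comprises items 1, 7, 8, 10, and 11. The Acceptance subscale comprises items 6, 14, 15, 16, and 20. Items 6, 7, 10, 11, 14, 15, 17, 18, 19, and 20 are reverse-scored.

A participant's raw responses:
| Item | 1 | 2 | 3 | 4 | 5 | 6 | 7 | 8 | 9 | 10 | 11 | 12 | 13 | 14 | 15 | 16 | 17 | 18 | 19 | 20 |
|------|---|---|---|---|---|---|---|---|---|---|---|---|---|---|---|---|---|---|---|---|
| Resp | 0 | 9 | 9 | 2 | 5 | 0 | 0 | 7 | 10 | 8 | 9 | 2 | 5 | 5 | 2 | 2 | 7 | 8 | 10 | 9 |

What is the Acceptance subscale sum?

Acceptance items: 6, 14, 15, 16, 20.
Of these, items 6, 14, 15 and 20 are reverse-scored; reverse-coded value = 10 − response.
  item 6: 10 − 0 = 10
  item 14: 10 − 5 = 5
  item 15: 10 − 2 = 8
  item 16: 2
  item 20: 10 − 9 = 1
Sum = 10 + 5 + 8 + 2 + 1 = 26

26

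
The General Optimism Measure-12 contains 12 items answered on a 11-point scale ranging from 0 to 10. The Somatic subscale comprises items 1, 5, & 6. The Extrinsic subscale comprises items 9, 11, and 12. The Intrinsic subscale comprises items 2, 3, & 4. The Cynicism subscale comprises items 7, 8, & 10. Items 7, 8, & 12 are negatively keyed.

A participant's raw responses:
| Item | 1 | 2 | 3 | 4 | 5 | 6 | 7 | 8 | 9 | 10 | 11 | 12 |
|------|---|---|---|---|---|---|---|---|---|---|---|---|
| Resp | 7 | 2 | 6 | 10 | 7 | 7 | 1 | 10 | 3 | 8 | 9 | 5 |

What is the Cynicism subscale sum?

Cynicism items: 7, 8, 10.
Of these, items 7 and 8 are negatively keyed; on a 0–10 scale, reversed = 10 − raw.
  item 7: 10 − 1 = 9
  item 8: 10 − 10 = 0
  item 10: 8
Sum = 9 + 0 + 8 = 17

17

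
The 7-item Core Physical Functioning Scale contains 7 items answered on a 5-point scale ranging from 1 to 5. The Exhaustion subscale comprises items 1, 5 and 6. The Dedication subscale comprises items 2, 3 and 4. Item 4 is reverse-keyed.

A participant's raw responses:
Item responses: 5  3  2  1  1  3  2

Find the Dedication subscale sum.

Dedication items: 2, 3, 4.
Of these, item 4 is reverse-keyed; reversed = (1+5) − raw = 6 − raw.
  item 2: 3
  item 3: 2
  item 4: 6 − 1 = 5
Sum = 3 + 2 + 5 = 10

10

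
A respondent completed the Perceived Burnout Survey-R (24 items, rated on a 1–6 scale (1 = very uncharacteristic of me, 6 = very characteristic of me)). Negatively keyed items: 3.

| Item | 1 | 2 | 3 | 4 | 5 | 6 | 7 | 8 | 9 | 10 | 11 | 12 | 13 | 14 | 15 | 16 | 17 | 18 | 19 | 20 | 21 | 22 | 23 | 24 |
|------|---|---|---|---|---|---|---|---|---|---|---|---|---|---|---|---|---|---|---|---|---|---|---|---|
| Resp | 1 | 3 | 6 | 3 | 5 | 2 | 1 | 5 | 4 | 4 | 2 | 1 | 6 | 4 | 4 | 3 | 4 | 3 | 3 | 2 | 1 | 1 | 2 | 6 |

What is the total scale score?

71

Negatively keyed items use 7 − raw:
  item 3: 7 − 6 = 1
After reverse-coding: 1, 3, 1, 3, 5, 2, 1, 5, 4, 4, 2, 1, 6, 4, 4, 3, 4, 3, 3, 2, 1, 1, 2, 6
Total = 1 + 3 + 1 + 3 + 5 + 2 + 1 + 5 + 4 + 4 + 2 + 1 + 6 + 4 + 4 + 3 + 4 + 3 + 3 + 2 + 1 + 1 + 2 + 6 = 71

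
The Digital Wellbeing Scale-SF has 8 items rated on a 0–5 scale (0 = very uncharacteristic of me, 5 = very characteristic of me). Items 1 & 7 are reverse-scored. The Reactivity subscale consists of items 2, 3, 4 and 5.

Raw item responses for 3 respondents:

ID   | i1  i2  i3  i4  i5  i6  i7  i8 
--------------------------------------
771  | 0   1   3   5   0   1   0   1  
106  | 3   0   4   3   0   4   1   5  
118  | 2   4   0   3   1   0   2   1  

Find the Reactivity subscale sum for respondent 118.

Respondent 118 raw: 2, 4, 0, 3, 1, 0, 2, 1.
Reactivity items: 2, 3, 4, 5.
Reverse-coded (on a 0–5 scale, reversed = 5 − raw):
  item 2: 4
  item 3: 0
  item 4: 3
  item 5: 1
Sum = 4 + 0 + 3 + 1 = 8

8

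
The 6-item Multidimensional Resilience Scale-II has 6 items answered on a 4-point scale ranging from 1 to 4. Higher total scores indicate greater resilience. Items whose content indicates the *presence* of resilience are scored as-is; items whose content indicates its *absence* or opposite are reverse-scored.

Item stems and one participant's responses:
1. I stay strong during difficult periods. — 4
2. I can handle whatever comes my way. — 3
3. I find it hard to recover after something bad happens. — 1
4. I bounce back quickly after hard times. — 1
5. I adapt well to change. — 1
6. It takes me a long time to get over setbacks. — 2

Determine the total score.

Items 3, 6 describe the absence/opposite of resilience → reverse-score.
reversed = (1+4) − raw = 5 − raw.
  item 1: 4
  item 2: 3
  item 3: 5 − 1 = 4
  item 4: 1
  item 5: 1
  item 6: 5 − 2 = 3
Total = 4 + 3 + 4 + 1 + 1 + 3 = 16

16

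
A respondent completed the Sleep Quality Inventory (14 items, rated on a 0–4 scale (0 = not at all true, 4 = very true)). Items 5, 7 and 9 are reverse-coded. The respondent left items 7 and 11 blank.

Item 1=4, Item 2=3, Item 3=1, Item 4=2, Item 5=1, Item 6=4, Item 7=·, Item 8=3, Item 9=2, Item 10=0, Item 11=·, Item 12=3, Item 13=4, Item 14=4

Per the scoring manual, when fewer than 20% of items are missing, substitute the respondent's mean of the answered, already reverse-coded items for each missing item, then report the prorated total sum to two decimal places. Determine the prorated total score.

Reverse-coded (reversed = (0+4) − raw = 4 − raw):
  item 5: 4 − 1 = 3
  item 9: 4 − 2 = 2
Completed scored items (12 of 14): 4, 3, 1, 2, 3, 4, 3, 2, 0, 3, 4, 4; sum = 33.
Person mean = 33 / 12 ≈ 2.7500
Prorated total = (33 / 12) × 14 = 38.50 (to 2 dp)

38.50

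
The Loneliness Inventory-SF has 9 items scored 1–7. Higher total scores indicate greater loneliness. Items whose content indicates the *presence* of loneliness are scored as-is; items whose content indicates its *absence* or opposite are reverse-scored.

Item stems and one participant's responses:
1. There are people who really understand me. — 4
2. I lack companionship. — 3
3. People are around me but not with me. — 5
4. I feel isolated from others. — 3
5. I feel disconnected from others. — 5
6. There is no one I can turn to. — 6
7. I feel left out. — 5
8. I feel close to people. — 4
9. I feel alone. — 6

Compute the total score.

Items 1, 8 describe the absence/opposite of loneliness → reverse-score.
reverse-coded value = 8 − response.
  item 1: 8 − 4 = 4
  item 2: 3
  item 3: 5
  item 4: 3
  item 5: 5
  item 6: 6
  item 7: 5
  item 8: 8 − 4 = 4
  item 9: 6
Total = 4 + 3 + 5 + 3 + 5 + 6 + 5 + 4 + 6 = 41

41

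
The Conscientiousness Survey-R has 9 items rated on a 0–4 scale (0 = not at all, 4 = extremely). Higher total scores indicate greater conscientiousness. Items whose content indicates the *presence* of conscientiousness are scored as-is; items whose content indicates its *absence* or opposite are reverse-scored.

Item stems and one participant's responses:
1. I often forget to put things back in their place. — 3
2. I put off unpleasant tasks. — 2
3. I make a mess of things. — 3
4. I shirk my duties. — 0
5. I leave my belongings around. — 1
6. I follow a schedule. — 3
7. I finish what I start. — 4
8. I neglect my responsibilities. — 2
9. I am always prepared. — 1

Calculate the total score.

21

Items 1, 2, 3, 4, 5, 8 describe the absence/opposite of conscientiousness → reverse-score.
reversed = (0+4) − raw = 4 − raw.
  item 1: 4 − 3 = 1
  item 2: 4 − 2 = 2
  item 3: 4 − 3 = 1
  item 4: 4 − 0 = 4
  item 5: 4 − 1 = 3
  item 6: 3
  item 7: 4
  item 8: 4 − 2 = 2
  item 9: 1
Total = 1 + 2 + 1 + 4 + 3 + 3 + 4 + 2 + 1 = 21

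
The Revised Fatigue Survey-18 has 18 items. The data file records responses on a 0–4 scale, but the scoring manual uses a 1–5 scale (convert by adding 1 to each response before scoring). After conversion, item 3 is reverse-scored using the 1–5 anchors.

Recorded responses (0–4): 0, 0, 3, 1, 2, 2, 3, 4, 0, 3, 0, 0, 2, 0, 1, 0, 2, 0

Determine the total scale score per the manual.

Convert to 1–5: 1, 1, 4, 2, 3, 3, 4, 5, 1, 4, 1, 1, 3, 1, 2, 1, 3, 1
Reverse-coded (reverse-coded value = 6 − response):
  item 3: 6 − 4 = 2
Scored: 1, 1, 2, 2, 3, 3, 4, 5, 1, 4, 1, 1, 3, 1, 2, 1, 3, 1
Total = 39

39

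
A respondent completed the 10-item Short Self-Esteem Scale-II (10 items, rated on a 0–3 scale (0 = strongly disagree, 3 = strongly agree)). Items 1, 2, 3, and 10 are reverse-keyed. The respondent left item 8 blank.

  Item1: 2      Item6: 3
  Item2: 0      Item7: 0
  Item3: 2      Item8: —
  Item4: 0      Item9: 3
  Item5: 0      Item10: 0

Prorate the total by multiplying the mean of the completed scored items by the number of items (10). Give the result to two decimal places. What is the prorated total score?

Reverse-coded (on a 0–3 scale, reversed = 3 − raw):
  item 1: 3 − 2 = 1
  item 2: 3 − 0 = 3
  item 3: 3 − 2 = 1
  item 10: 3 − 0 = 3
Completed scored items (9 of 10): 1, 3, 1, 0, 0, 3, 0, 3, 3; sum = 14.
Person mean = 14 / 9 ≈ 1.5556
Prorated total = (14 / 9) × 10 = 15.56 (to 2 dp)

15.56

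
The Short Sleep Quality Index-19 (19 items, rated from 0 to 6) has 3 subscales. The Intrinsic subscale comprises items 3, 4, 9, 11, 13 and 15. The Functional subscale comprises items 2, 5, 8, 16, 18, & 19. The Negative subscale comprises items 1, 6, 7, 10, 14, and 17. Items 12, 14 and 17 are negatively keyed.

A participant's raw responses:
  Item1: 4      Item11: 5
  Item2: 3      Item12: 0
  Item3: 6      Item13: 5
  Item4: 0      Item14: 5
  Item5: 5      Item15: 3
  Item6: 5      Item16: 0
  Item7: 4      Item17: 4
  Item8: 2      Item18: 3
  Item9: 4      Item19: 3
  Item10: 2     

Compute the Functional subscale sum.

16

Functional items: 2, 5, 8, 16, 18, 19.
  item 2: 3
  item 5: 5
  item 8: 2
  item 16: 0
  item 18: 3
  item 19: 3
Sum = 3 + 5 + 2 + 0 + 3 + 3 = 16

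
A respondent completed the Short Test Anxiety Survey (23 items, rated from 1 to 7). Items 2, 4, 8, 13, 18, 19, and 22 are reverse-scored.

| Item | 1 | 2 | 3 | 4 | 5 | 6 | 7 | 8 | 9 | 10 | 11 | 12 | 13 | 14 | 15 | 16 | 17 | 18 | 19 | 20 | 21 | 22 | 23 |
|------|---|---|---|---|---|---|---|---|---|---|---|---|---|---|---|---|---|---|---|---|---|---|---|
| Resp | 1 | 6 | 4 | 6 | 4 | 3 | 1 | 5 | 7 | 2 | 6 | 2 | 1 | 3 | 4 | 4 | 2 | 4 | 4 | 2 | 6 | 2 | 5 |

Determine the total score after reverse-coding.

Raw sum = 84. Reverse-scored items: 2, 4, 8, 13, 18, 19, 22; their raw sum = 28.
Each reversal replaces raw with 8 − raw, changing the total by 8 − 2·raw per item.
Total = 84 + 7·8 − 2·28 = 84 + 56 − 56 = 84

84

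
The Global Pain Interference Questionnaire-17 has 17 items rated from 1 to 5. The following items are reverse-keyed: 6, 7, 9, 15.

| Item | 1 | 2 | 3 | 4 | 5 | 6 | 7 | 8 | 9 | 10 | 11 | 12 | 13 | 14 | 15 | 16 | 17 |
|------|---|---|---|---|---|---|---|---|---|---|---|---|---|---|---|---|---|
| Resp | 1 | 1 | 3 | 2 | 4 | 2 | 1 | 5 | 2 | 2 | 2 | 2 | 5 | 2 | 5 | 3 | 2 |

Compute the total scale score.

48

Reverse-keyed items use 6 − raw:
  item 6: 6 − 2 = 4
  item 7: 6 − 1 = 5
  item 9: 6 − 2 = 4
  item 15: 6 − 5 = 1
Scored responses: 1, 1, 3, 2, 4, 4, 5, 5, 4, 2, 2, 2, 5, 2, 1, 3, 2
Total = 1 + 1 + 3 + 2 + 4 + 4 + 5 + 5 + 4 + 2 + 2 + 2 + 5 + 2 + 1 + 3 + 2 = 48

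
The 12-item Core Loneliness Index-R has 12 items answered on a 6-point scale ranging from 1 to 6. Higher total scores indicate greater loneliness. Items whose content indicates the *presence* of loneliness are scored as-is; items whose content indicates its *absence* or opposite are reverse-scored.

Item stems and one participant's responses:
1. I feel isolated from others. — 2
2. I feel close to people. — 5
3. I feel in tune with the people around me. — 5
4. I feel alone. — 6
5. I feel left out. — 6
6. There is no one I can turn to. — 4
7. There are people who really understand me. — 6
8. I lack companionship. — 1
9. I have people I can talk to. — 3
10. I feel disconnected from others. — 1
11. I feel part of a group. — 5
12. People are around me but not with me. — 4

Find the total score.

Items 2, 3, 7, 9, 11 describe the absence/opposite of loneliness → reverse-score.
reverse-coded value = 7 − response.
  item 1: 2
  item 2: 7 − 5 = 2
  item 3: 7 − 5 = 2
  item 4: 6
  item 5: 6
  item 6: 4
  item 7: 7 − 6 = 1
  item 8: 1
  item 9: 7 − 3 = 4
  item 10: 1
  item 11: 7 − 5 = 2
  item 12: 4
Total = 2 + 2 + 2 + 6 + 6 + 4 + 1 + 1 + 4 + 1 + 2 + 4 = 35

35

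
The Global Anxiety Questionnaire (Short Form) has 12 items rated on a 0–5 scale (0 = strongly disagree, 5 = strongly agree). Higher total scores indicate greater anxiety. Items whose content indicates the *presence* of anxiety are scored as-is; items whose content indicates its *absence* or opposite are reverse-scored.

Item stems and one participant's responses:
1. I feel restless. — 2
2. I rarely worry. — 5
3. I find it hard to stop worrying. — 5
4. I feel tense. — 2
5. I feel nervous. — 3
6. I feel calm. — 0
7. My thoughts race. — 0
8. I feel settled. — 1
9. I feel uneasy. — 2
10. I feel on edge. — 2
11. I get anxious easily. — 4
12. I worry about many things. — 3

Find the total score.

32

Items 2, 6, 8 describe the absence/opposite of anxiety → reverse-score.
on a 0–5 scale, reversed = 5 − raw.
  item 1: 2
  item 2: 5 − 5 = 0
  item 3: 5
  item 4: 2
  item 5: 3
  item 6: 5 − 0 = 5
  item 7: 0
  item 8: 5 − 1 = 4
  item 9: 2
  item 10: 2
  item 11: 4
  item 12: 3
Total = 2 + 0 + 5 + 2 + 3 + 5 + 0 + 4 + 2 + 2 + 4 + 3 = 32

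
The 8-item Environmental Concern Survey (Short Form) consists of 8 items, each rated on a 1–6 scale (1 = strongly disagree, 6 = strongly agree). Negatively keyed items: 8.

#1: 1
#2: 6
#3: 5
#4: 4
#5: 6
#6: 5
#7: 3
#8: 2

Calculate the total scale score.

35

Negatively keyed items use 7 − raw:
  item 8: 7 − 2 = 5
Scored responses: 1, 6, 5, 4, 6, 5, 3, 5
Total = 1 + 6 + 5 + 4 + 6 + 5 + 3 + 5 = 35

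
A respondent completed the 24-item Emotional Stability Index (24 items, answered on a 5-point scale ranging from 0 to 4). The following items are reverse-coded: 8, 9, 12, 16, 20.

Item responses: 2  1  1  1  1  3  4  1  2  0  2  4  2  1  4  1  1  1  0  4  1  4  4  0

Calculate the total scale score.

41

Reversing items 8, 9, 12, 16, and 20 with 4 − raw:
Total = 2 + 1 + 1 + 1 + 1 + 3 + 4 + (4−1) + (4−2) + 0 + 2 + (4−4) + 2 + 1 + 4 + (4−1) + 1 + 1 + 0 + (4−4) + 1 + 4 + 4 + 0
      = 2 + 1 + 1 + 1 + 1 + 3 + 4 + 3 + 2 + 0 + 2 + 0 + 2 + 1 + 4 + 3 + 1 + 1 + 0 + 0 + 1 + 4 + 4 + 0 = 41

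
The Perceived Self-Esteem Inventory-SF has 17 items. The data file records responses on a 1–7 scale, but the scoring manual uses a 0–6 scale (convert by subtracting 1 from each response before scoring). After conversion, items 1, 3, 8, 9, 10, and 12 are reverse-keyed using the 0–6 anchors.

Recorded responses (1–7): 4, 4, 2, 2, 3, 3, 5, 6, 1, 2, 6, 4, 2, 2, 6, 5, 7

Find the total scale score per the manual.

57

Convert to 0–6: 3, 3, 1, 1, 2, 2, 4, 5, 0, 1, 5, 3, 1, 1, 5, 4, 6
Reverse-coded (reversed = (0+6) − raw = 6 − raw):
  item 1: 6 − 3 = 3
  item 3: 6 − 1 = 5
  item 8: 6 − 5 = 1
  item 9: 6 − 0 = 6
  item 10: 6 − 1 = 5
  item 12: 6 − 3 = 3
Scored: 3, 3, 5, 1, 2, 2, 4, 1, 6, 5, 5, 3, 1, 1, 5, 4, 6
Total = 57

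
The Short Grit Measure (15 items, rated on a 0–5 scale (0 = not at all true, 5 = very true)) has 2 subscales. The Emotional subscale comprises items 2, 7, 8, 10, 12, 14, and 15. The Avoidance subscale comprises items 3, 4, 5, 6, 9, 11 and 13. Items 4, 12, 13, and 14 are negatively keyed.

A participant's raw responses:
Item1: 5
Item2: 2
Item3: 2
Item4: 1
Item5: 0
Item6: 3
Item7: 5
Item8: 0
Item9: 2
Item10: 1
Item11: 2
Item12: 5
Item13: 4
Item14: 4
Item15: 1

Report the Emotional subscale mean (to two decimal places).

1.43

Emotional items: 2, 7, 8, 10, 12, 14, 15.
Of these, items 12 and 14 are negatively keyed; reverse-coded value = 5 − response.
  item 2: 2
  item 7: 5
  item 8: 0
  item 10: 1
  item 12: 5 − 5 = 0
  item 14: 5 − 4 = 1
  item 15: 1
Sum = 2 + 5 + 0 + 1 + 0 + 1 + 1 = 10
Mean = 10 / 7 = 1.43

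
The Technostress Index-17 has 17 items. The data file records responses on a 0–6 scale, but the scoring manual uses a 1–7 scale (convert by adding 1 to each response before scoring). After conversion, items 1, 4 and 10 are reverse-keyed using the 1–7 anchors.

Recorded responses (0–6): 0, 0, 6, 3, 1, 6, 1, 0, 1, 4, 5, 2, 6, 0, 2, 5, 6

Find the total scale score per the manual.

Convert to 1–7: 1, 1, 7, 4, 2, 7, 2, 1, 2, 5, 6, 3, 7, 1, 3, 6, 7
Reverse-coded (on a 1–7 scale, reversed = 8 − raw):
  item 1: 8 − 1 = 7
  item 4: 8 − 4 = 4
  item 10: 8 − 5 = 3
Scored: 7, 1, 7, 4, 2, 7, 2, 1, 2, 3, 6, 3, 7, 1, 3, 6, 7
Total = 69

69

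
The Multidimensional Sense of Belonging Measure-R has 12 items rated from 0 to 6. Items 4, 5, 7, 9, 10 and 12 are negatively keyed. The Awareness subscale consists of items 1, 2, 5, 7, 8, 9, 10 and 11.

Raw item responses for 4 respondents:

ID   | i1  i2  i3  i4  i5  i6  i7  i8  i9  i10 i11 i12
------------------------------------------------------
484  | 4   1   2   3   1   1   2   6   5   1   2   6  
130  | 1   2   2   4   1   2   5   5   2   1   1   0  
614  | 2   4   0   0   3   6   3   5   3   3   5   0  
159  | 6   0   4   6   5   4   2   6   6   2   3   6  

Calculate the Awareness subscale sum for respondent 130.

Respondent 130 raw: 1, 2, 2, 4, 1, 2, 5, 5, 2, 1, 1, 0.
Awareness items: 1, 2, 5, 7, 8, 9, 10, 11.
Reverse-coded (reversed = (0+6) − raw = 6 − raw):
  item 1: 1
  item 2: 2
  item 5: 6 − 1 = 5
  item 7: 6 − 5 = 1
  item 8: 5
  item 9: 6 − 2 = 4
  item 10: 6 − 1 = 5
  item 11: 1
Sum = 1 + 2 + 5 + 1 + 5 + 4 + 5 + 1 = 24

24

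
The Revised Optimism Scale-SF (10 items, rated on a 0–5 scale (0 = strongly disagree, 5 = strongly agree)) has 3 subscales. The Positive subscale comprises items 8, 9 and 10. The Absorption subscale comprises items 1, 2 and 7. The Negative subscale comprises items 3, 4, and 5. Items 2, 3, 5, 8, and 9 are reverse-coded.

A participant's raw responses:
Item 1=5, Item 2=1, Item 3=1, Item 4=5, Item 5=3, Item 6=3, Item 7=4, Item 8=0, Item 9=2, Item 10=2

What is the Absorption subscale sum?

Absorption items: 1, 2, 7.
Of these, item 2 is reverse-coded; reverse-coded value = 5 − response.
  item 1: 5
  item 2: 5 − 1 = 4
  item 7: 4
Sum = 5 + 4 + 4 = 13

13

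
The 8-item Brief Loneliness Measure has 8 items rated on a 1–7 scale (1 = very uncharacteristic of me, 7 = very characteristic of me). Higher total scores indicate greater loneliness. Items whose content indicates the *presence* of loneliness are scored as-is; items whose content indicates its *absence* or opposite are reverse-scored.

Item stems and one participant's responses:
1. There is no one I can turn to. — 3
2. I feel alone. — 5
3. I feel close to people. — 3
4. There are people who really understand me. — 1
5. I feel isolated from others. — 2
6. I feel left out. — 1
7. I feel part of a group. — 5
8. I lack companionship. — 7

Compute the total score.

Items 3, 4, 7 describe the absence/opposite of loneliness → reverse-score.
reversed = (1+7) − raw = 8 − raw.
  item 1: 3
  item 2: 5
  item 3: 8 − 3 = 5
  item 4: 8 − 1 = 7
  item 5: 2
  item 6: 1
  item 7: 8 − 5 = 3
  item 8: 7
Total = 3 + 5 + 5 + 7 + 2 + 1 + 3 + 7 = 33

33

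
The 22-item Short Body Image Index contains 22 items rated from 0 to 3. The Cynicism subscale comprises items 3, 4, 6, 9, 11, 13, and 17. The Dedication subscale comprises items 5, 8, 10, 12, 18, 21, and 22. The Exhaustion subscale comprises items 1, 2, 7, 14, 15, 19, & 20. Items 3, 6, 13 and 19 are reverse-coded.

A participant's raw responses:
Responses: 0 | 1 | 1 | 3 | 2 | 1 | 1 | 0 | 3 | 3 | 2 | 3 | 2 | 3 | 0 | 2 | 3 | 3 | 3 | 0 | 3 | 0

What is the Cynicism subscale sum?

16

Cynicism items: 3, 4, 6, 9, 11, 13, 17.
Of these, items 3, 6, and 13 are reverse-coded; on a 0–3 scale, reversed = 3 − raw.
  item 3: 3 − 1 = 2
  item 4: 3
  item 6: 3 − 1 = 2
  item 9: 3
  item 11: 2
  item 13: 3 − 2 = 1
  item 17: 3
Sum = 2 + 3 + 2 + 3 + 2 + 1 + 3 = 16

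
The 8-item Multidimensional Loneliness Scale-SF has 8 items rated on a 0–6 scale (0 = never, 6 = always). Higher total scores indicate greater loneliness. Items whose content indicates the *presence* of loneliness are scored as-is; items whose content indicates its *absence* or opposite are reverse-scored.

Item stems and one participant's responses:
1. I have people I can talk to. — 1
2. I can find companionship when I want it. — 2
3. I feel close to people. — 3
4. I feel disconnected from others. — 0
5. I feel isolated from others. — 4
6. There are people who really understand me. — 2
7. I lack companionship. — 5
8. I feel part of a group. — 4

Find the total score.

Items 1, 2, 3, 6, 8 describe the absence/opposite of loneliness → reverse-score.
on a 0–6 scale, reversed = 6 − raw.
  item 1: 6 − 1 = 5
  item 2: 6 − 2 = 4
  item 3: 6 − 3 = 3
  item 4: 0
  item 5: 4
  item 6: 6 − 2 = 4
  item 7: 5
  item 8: 6 − 4 = 2
Total = 5 + 4 + 3 + 0 + 4 + 4 + 5 + 2 = 27

27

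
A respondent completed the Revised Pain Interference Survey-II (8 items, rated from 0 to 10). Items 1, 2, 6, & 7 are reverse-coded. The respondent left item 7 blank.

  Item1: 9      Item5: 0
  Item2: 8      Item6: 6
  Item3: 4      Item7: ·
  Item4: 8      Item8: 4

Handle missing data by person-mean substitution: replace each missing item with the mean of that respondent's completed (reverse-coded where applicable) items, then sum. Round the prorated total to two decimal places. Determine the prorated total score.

26.29

Reverse-coded (reverse-coded value = 10 − response):
  item 1: 10 − 9 = 1
  item 2: 10 − 8 = 2
  item 6: 10 − 6 = 4
Completed scored items (7 of 8): 1, 2, 4, 8, 0, 4, 4; sum = 23.
Person mean = 23 / 7 ≈ 3.2857
Prorated total = (23 / 7) × 8 = 26.29 (to 2 dp)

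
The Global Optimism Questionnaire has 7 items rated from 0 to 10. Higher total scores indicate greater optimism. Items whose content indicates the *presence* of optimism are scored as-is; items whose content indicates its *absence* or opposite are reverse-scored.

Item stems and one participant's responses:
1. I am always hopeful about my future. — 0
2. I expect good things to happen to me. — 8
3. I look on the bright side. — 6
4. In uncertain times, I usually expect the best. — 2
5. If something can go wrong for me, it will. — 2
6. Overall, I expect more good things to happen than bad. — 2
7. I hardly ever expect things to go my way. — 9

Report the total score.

27

Items 5, 7 describe the absence/opposite of optimism → reverse-score.
reverse-coded value = 10 − response.
  item 1: 0
  item 2: 8
  item 3: 6
  item 4: 2
  item 5: 10 − 2 = 8
  item 6: 2
  item 7: 10 − 9 = 1
Total = 0 + 8 + 6 + 2 + 8 + 2 + 1 = 27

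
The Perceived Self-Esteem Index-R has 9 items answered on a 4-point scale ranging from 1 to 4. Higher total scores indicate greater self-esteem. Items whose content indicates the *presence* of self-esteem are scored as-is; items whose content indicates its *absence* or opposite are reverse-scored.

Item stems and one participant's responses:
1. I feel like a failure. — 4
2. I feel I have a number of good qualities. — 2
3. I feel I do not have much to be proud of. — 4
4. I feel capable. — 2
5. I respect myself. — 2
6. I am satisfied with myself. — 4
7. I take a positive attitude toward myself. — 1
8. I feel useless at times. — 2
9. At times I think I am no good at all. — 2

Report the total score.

19

Items 1, 3, 8, 9 describe the absence/opposite of self-esteem → reverse-score.
reverse-coded value = 5 − response.
  item 1: 5 − 4 = 1
  item 2: 2
  item 3: 5 − 4 = 1
  item 4: 2
  item 5: 2
  item 6: 4
  item 7: 1
  item 8: 5 − 2 = 3
  item 9: 5 − 2 = 3
Total = 1 + 2 + 1 + 2 + 2 + 4 + 1 + 3 + 3 = 19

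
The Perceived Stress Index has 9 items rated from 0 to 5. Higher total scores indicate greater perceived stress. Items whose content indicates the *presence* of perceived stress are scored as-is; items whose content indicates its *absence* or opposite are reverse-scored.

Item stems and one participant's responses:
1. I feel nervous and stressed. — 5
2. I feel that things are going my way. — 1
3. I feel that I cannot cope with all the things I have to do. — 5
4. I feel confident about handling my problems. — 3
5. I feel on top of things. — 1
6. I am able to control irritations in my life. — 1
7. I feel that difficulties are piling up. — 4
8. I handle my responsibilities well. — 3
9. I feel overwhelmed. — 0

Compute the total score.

30

Items 2, 4, 5, 6, 8 describe the absence/opposite of perceived stress → reverse-score.
reversed = (0+5) − raw = 5 − raw.
  item 1: 5
  item 2: 5 − 1 = 4
  item 3: 5
  item 4: 5 − 3 = 2
  item 5: 5 − 1 = 4
  item 6: 5 − 1 = 4
  item 7: 4
  item 8: 5 − 3 = 2
  item 9: 0
Total = 5 + 4 + 5 + 2 + 4 + 4 + 4 + 2 + 0 = 30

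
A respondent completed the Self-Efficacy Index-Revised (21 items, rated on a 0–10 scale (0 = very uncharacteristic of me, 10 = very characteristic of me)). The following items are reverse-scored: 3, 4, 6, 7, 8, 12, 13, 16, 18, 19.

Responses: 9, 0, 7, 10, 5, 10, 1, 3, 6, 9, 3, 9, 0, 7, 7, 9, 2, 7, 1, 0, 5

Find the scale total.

96

Reverse-coded items (reverse-coded value = 10 − response):
  item 3: 10 − 7 = 3
  item 4: 10 − 10 = 0
  item 6: 10 − 10 = 0
  item 7: 10 − 1 = 9
  item 8: 10 − 3 = 7
  item 12: 10 − 9 = 1
  item 13: 10 − 0 = 10
  item 16: 10 − 9 = 1
  item 18: 10 − 7 = 3
  item 19: 10 − 1 = 9
Scored items: 9, 0, 3, 0, 5, 0, 9, 7, 6, 9, 3, 1, 10, 7, 7, 1, 2, 3, 9, 0, 5
Total = 9 + 0 + 3 + 0 + 5 + 0 + 9 + 7 + 6 + 9 + 3 + 1 + 10 + 7 + 7 + 1 + 2 + 3 + 9 + 0 + 5 = 96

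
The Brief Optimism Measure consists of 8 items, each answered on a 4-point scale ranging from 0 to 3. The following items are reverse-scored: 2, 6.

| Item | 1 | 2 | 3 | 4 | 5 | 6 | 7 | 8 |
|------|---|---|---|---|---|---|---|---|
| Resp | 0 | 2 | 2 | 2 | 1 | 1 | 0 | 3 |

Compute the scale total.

Raw sum = 11. Reverse-scored items: 2, 6; their raw sum = 3.
Each reversal replaces raw with 3 − raw, changing the total by 3 − 2·raw per item.
Total = 11 + 2·3 − 2·3 = 11 + 6 − 6 = 11

11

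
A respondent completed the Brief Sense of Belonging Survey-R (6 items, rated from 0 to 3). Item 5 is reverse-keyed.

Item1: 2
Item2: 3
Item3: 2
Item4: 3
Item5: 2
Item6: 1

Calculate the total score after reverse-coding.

12

Raw sum = 13. Reverse-keyed items: 5; their raw sum = 2.
Each reversal replaces raw with 3 − raw, changing the total by 3 − 2·raw per item.
Total = 13 + 1·3 − 2·2 = 13 + 3 − 4 = 12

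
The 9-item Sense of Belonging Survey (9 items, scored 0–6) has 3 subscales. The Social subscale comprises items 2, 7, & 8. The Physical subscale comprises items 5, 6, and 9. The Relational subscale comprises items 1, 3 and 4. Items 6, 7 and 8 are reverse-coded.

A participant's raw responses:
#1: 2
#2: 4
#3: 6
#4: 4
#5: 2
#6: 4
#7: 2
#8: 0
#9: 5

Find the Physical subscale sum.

9

Physical items: 5, 6, 9.
Of these, item 6 is reverse-coded; reverse-coded value = 6 − response.
  item 5: 2
  item 6: 6 − 4 = 2
  item 9: 5
Sum = 2 + 2 + 5 = 9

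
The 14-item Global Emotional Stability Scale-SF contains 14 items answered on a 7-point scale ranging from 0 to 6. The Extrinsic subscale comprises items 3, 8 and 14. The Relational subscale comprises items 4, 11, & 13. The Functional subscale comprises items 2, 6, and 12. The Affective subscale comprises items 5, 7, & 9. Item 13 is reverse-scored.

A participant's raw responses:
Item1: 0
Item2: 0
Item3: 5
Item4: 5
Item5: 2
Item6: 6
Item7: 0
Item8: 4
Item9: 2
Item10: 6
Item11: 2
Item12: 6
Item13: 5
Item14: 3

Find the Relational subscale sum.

8

Relational items: 4, 11, 13.
Of these, item 13 is reverse-scored; reversed = (0+6) − raw = 6 − raw.
  item 4: 5
  item 11: 2
  item 13: 6 − 5 = 1
Sum = 5 + 2 + 1 = 8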